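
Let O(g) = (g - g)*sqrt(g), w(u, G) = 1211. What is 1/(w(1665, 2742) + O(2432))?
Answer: 1/1211 ≈ 0.00082576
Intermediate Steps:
O(g) = 0 (O(g) = 0*sqrt(g) = 0)
1/(w(1665, 2742) + O(2432)) = 1/(1211 + 0) = 1/1211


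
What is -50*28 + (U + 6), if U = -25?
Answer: -1419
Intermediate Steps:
-50*28 + (U + 6) = -50*28 + (-25 + 6) = -1400 - 19 = -1419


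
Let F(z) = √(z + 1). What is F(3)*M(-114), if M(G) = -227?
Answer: -454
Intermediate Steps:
F(z) = √(1 + z)
F(3)*M(-114) = √(1 + 3)*(-227) = √4*(-227) = 2*(-227) = -454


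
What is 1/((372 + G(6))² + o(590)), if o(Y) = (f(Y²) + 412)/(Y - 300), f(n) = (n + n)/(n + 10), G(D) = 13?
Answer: 5047595/748186974751 ≈ 6.7464e-6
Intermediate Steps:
f(n) = 2*n/(10 + n) (f(n) = (2*n)/(10 + n) = 2*n/(10 + n))
o(Y) = (412 + 2*Y²/(10 + Y²))/(-300 + Y) (o(Y) = (2*Y²/(10 + Y²) + 412)/(Y - 300) = (412 + 2*Y²/(10 + Y²))/(-300 + Y))
1/((372 + G(6))² + o(590)) = 1/((372 + 13)² + 2*(2060 + 207*590²)/((-300 + 590)*(10 + 590²))) = 1/(385² + 2*(2060 + 207*348100)/(290*(10 + 348100))) = 1/(148225 + 2*(1/290)*(2060 + 72056700)/348110) = 1/(148225 + 2*(1/290)*(1/348110)*72058760) = 1/(148225 + 7205876/5047595) = 1/(748186974751/5047595) = 5047595/748186974751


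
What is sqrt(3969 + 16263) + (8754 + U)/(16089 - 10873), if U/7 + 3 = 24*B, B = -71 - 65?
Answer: -14115/5216 + 6*sqrt(562) ≈ 139.53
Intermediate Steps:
B = -136
U = -22869 (U = -21 + 7*(24*(-136)) = -21 + 7*(-3264) = -21 - 22848 = -22869)
sqrt(3969 + 16263) + (8754 + U)/(16089 - 10873) = sqrt(3969 + 16263) + (8754 - 22869)/(16089 - 10873) = sqrt(20232) - 14115/5216 = 6*sqrt(562) - 14115*1/5216 = 6*sqrt(562) - 14115/5216 = -14115/5216 + 6*sqrt(562)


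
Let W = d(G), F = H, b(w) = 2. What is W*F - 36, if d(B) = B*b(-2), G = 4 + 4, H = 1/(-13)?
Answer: -484/13 ≈ -37.231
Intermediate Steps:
H = -1/13 ≈ -0.076923
F = -1/13 ≈ -0.076923
G = 8
d(B) = 2*B (d(B) = B*2 = 2*B)
W = 16 (W = 2*8 = 16)
W*F - 36 = 16*(-1/13) - 36 = -16/13 - 36 = -484/13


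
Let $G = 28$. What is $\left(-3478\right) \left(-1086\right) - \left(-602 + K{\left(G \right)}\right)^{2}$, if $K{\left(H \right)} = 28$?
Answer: $3447632$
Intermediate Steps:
$\left(-3478\right) \left(-1086\right) - \left(-602 + K{\left(G \right)}\right)^{2} = \left(-3478\right) \left(-1086\right) - \left(-602 + 28\right)^{2} = 3777108 - \left(-574\right)^{2} = 3777108 - 329476 = 3447632$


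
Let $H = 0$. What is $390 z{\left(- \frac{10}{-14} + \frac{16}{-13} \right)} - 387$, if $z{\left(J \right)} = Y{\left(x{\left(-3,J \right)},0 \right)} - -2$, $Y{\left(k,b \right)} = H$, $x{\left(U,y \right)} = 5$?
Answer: $393$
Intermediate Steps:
$Y{\left(k,b \right)} = 0$
$z{\left(J \right)} = 2$ ($z{\left(J \right)} = 0 - -2 = 0 + 2 = 2$)
$390 z{\left(- \frac{10}{-14} + \frac{16}{-13} \right)} - 387 = 390 \cdot 2 - 387 = 780 - 387 = 393$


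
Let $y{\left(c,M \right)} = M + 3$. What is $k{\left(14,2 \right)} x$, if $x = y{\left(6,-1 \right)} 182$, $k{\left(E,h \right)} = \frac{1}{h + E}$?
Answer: $\frac{91}{4} \approx 22.75$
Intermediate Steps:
$y{\left(c,M \right)} = 3 + M$
$k{\left(E,h \right)} = \frac{1}{E + h}$
$x = 364$ ($x = \left(3 - 1\right) 182 = 2 \cdot 182 = 364$)
$k{\left(14,2 \right)} x = \frac{1}{14 + 2} \cdot 364 = \frac{1}{16} \cdot 364 = \frac{91}{4}$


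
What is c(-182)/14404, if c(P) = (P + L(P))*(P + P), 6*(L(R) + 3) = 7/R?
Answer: 202027/43212 ≈ 4.6753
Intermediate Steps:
L(R) = -3 + 7/(6*R) (L(R) = -3 + (7/R)/6 = -3 + 7/(6*R))
c(P) = 2*P*(-3 + P + 7/(6*P)) (c(P) = (P + (-3 + 7/(6*P)))*(P + P) = (-3 + P + 7/(6*P))*(2*P) = 2*P*(-3 + P + 7/(6*P)))
c(-182)/14404 = (7/3 + 2*(-182)*(-3 - 182))/14404 = (7/3 + 2*(-182)*(-185))*(1/14404) = (7/3 + 67340)*(1/14404) = (202027/3)*(1/14404) = 202027/43212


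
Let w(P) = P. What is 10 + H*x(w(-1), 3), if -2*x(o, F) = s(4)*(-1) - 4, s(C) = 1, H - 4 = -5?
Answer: 15/2 ≈ 7.5000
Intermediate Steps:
H = -1 (H = 4 - 5 = -1)
x(o, F) = 5/2 (x(o, F) = -(1*(-1) - 4)/2 = -(-1 - 4)/2 = -½*(-5) = 5/2)
10 + H*x(w(-1), 3) = 10 - 1*5/2 = 10 - 5/2 = 15/2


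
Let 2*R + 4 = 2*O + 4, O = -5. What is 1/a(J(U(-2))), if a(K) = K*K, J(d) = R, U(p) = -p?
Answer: 1/25 ≈ 0.040000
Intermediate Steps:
R = -5 (R = -2 + (2*(-5) + 4)/2 = -2 + (-10 + 4)/2 = -2 + (1/2)*(-6) = -2 - 3 = -5)
J(d) = -5
a(K) = K**2
1/a(J(U(-2))) = 1/((-5)**2) = 1/25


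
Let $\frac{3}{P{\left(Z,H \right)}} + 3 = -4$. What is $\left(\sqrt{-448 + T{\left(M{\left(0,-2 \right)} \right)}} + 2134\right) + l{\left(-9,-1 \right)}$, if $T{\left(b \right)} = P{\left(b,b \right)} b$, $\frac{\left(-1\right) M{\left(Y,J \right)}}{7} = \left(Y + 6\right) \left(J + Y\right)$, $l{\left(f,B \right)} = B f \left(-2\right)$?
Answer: $2116 + 22 i \approx 2116.0 + 22.0 i$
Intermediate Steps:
$P{\left(Z,H \right)} = - \frac{3}{7}$ ($P{\left(Z,H \right)} = \frac{3}{-3 - 4} = \frac{3}{-7} = 3 \left(- \frac{1}{7}\right) = - \frac{3}{7}$)
$l{\left(f,B \right)} = - 2 B f$
$M{\left(Y,J \right)} = - 7 \left(6 + Y\right) \left(J + Y\right)$ ($M{\left(Y,J \right)} = - 7 \left(Y + 6\right) \left(J + Y\right) = - 7 \left(6 + Y\right) \left(J + Y\right)$)
$T{\left(b \right)} = - \frac{3 b}{7}$
$\left(\sqrt{-448 + T{\left(M{\left(0,-2 \right)} \right)}} + 2134\right) + l{\left(-9,-1 \right)} = \left(\sqrt{-448 - \frac{3 \left(\left(-42\right) \left(-2\right) - 0 - 7 \cdot 0^{2} - \left(-14\right) 0\right)}{7}} + 2134\right) - \left(-2\right) \left(-9\right) = \left(\sqrt{-448 - \frac{3 \left(84 + 0 - 0 + 0\right)}{7}} + 2134\right) - 18 = \left(\sqrt{-448 - \frac{3 \left(84 + 0 + 0 + 0\right)}{7}} + 2134\right) - 18 = \left(\sqrt{-448 - 36} + 2134\right) - 18 = \left(\sqrt{-484} + 2134\right) - 18 = \left(22 i + 2134\right) - 18 = \left(2134 + 22 i\right) - 18 = 2116 + 22 i$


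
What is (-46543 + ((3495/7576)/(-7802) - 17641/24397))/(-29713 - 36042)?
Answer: 67118688026857339/94822438633592720 ≈ 0.70784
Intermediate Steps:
(-46543 + ((3495/7576)/(-7802) - 17641/24397))/(-29713 - 36042) = (-46543 + ((3495*(1/7576))*(-1/7802) - 17641*1/24397))/(-65755) = (-46543 + ((3495/7576)*(-1/7802) - 17641/24397))*(-1/65755) = (-46543 + (-3495/59107952 - 17641/24397))*(-1/65755) = (-46543 - 1042808648747/1442056704944)*(-1/65755) = -67118688026857339/1442056704944*(-1/65755) = 67118688026857339/94822438633592720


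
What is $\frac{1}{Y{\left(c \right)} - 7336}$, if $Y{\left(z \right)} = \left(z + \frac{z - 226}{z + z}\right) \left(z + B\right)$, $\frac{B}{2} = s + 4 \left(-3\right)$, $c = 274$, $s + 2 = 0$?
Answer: $\frac{137}{8232268} \approx 1.6642 \cdot 10^{-5}$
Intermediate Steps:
$s = -2$ ($s = -2 + 0 = -2$)
$B = -28$ ($B = 2 \left(-2 + 4 \left(-3\right)\right) = 2 \left(-2 - 12\right) = 2 \left(-14\right) = -28$)
$Y{\left(z \right)} = \left(-28 + z\right) \left(z + \frac{-226 + z}{2 z}\right)$ ($Y{\left(z \right)} = \left(z + \frac{z - 226}{z + z}\right) \left(z - 28\right) = \left(z + \frac{-226 + z}{2 z}\right) \left(-28 + z\right) = \left(-28 + z\right) \left(z + \frac{-226 + z}{2 z}\right)$)
$\frac{1}{Y{\left(c \right)} - 7336} = \frac{1}{\left(-127 + 274^{2} + \frac{3164}{274} - 7535\right) - 7336} = \frac{1}{\left(-127 + 75076 + 3164 \cdot \frac{1}{274} - 7535\right) - 7336} = \frac{1}{\left(-127 + 75076 + \frac{1582}{137} - 7535\right) - 7336} = \frac{1}{\frac{9237300}{137} - 7336} = \frac{1}{\frac{8232268}{137}} = \frac{137}{8232268}$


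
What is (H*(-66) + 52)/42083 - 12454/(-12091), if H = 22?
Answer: 507174282/508825553 ≈ 0.99675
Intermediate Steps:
(H*(-66) + 52)/42083 - 12454/(-12091) = (22*(-66) + 52)/42083 - 12454/(-12091) = (-1452 + 52)*(1/42083) - 12454*(-1/12091) = -1400*1/42083 + 12454/12091 = -1400/42083 + 12454/12091 = 507174282/508825553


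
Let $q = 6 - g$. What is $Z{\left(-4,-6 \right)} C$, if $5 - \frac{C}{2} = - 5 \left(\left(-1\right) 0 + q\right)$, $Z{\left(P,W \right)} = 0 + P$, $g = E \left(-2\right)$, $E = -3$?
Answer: $-40$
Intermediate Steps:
$g = 6$ ($g = \left(-3\right) \left(-2\right) = 6$)
$q = 0$ ($q = 6 - 6 = 0$)
$Z{\left(P,W \right)} = P$
$C = 10$ ($C = 10 - 2 \left(- 5 \left(\left(-1\right) 0 + 0\right)\right) = 10 - 2 \left(- 5 \left(0 + 0\right)\right) = 10 - 2 \left(\left(-5\right) 0\right) = 10 - 0 = 10 + 0 = 10$)
$Z{\left(-4,-6 \right)} C = \left(-4\right) 10 = -40$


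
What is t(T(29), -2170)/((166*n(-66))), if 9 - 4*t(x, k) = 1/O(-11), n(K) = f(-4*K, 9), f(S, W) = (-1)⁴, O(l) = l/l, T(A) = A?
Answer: 1/83 ≈ 0.012048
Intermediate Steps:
O(l) = 1
f(S, W) = 1
n(K) = 1
t(x, k) = 2 (t(x, k) = 9/4 - ¼/1 = 9/4 - ¼*1 = 9/4 - ¼ = 2)
t(T(29), -2170)/((166*n(-66))) = 2/((166*1)) = 2/166 = 2*(1/166) = 1/83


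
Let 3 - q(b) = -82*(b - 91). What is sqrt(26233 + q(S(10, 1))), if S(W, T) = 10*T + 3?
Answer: 8*sqrt(310) ≈ 140.85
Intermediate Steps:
S(W, T) = 3 + 10*T
q(b) = -7459 + 82*b (q(b) = 3 - (-82)*(b - 91) = 3 - (-82)*(-91 + b) = 3 - (7462 - 82*b) = 3 + (-7462 + 82*b) = -7459 + 82*b)
sqrt(26233 + q(S(10, 1))) = sqrt(26233 + (-7459 + 82*(3 + 10*1))) = sqrt(26233 + (-7459 + 82*(3 + 10))) = sqrt(26233 + (-7459 + 82*13)) = sqrt(26233 + (-7459 + 1066)) = sqrt(26233 - 6393) = sqrt(19840) = 8*sqrt(310)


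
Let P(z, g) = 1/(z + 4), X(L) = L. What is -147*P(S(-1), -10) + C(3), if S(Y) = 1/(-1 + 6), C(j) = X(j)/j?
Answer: -34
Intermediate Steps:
C(j) = 1 (C(j) = j/j = 1)
S(Y) = ⅕ (S(Y) = 1/5 = ⅕)
P(z, g) = 1/(4 + z)
-147*P(S(-1), -10) + C(3) = -147/(4 + ⅕) + 1 = -147/21/5 + 1 = -147*5/21 + 1 = -35 + 1 = -34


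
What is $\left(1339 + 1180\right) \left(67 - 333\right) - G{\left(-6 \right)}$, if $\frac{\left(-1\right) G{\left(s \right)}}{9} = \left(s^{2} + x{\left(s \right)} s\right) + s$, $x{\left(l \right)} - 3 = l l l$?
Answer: $-658282$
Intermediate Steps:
$x{\left(l \right)} = 3 + l^{3}$ ($x{\left(l \right)} = 3 + l l l = 3 + l^{2} l = 3 + l^{3}$)
$G{\left(s \right)} = - 9 s - 9 s^{2} - 9 s \left(3 + s^{3}\right)$ ($G{\left(s \right)} = - 9 \left(\left(s^{2} + \left(3 + s^{3}\right) s\right) + s\right) = - 9 \left(\left(s^{2} + s \left(3 + s^{3}\right)\right) + s\right) = - 9 \left(s + s^{2} + s \left(3 + s^{3}\right)\right) = - 9 s - 9 s^{2} - 9 s \left(3 + s^{3}\right)$)
$\left(1339 + 1180\right) \left(67 - 333\right) - G{\left(-6 \right)} = \left(1339 + 1180\right) \left(67 - 333\right) - \left(-9\right) \left(-6\right) \left(4 - 6 + \left(-6\right)^{3}\right) = 2519 \left(-266\right) - \left(-9\right) \left(-6\right) \left(4 - 6 - 216\right) = -670054 - \left(-9\right) \left(-6\right) \left(-218\right) = -670054 - -11772 = -670054 + 11772 = -658282$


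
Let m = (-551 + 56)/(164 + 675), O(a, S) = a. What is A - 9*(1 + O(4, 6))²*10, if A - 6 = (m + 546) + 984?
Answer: -599541/839 ≈ -714.59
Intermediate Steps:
m = -495/839 ≈ -0.58999
A = 1288209/839 (A = 6 + ((-495/839 + 546) + 984) = 6 + (457599/839 + 984) = 6 + 1283175/839 = 1288209/839 ≈ 1535.4)
A - 9*(1 + O(4, 6))²*10 = 1288209/839 - 9*(1 + 4)²*10 = 1288209/839 - 9*5²*10 = 1288209/839 - 9*25*10 = 1288209/839 - 225*10 = 1288209/839 - 1*2250 = 1288209/839 - 2250 = -599541/839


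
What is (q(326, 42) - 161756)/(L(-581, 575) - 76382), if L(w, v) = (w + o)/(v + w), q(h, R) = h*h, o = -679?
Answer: 13870/19043 ≈ 0.72835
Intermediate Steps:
q(h, R) = h**2
L(w, v) = (-679 + w)/(v + w) (L(w, v) = (w - 679)/(v + w) = (-679 + w)/(v + w))
(q(326, 42) - 161756)/(L(-581, 575) - 76382) = (326**2 - 161756)/((-679 - 581)/(575 - 581) - 76382) = (106276 - 161756)/(-1260/(-6) - 76382) = -55480/(-1/6*(-1260) - 76382) = -55480/(210 - 76382) = -55480/(-76172) = -55480*(-1/76172) = 13870/19043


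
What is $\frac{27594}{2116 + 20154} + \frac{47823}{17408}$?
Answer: $\frac{45452193}{11402240} \approx 3.9863$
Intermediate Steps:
$\frac{27594}{2116 + 20154} + \frac{47823}{17408} = \frac{27594}{22270} + 47823 \cdot \frac{1}{17408} = 27594 \cdot \frac{1}{22270} + \frac{47823}{17408} = \frac{13797}{11135} + \frac{47823}{17408} = \frac{45452193}{11402240}$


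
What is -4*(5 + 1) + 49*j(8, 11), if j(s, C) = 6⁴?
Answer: 63480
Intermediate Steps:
j(s, C) = 1296
-4*(5 + 1) + 49*j(8, 11) = -4*(5 + 1) + 49*1296 = -4*6 + 63504 = -24 + 63504 = 63480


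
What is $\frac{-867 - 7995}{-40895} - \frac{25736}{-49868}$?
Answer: $\frac{373600984}{509837965} \approx 0.73278$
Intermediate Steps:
$\frac{-867 - 7995}{-40895} - \frac{25736}{-49868} = \left(-867 - 7995\right) \left(- \frac{1}{40895}\right) - - \frac{6434}{12467} = \left(-8862\right) \left(- \frac{1}{40895}\right) + \frac{6434}{12467} = \frac{8862}{40895} + \frac{6434}{12467} = \frac{373600984}{509837965}$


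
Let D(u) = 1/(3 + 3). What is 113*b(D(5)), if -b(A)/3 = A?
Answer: -113/2 ≈ -56.500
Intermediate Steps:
D(u) = 1/6
b(A) = -3*A
113*b(D(5)) = 113*(-3*1/6) = 113*(-1/2) = -113/2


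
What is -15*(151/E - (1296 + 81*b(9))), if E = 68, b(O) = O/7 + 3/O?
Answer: 10173945/476 ≈ 21374.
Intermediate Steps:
b(O) = 3/O + O/7 (b(O) = O*(1/7) + 3/O = O/7 + 3/O = 3/O + O/7)
-15*(151/E - (1296 + 81*b(9))) = -15*(151/68 - 81/(1/((3/9 + (1/7)*9) + 16))) = -15*(151*(1/68) - (9801/7 + 27)) = -15*(151/68 - 81/(1/((1/3 + 9/7) + 16))) = -15*(151/68 - 81/(1/(34/21 + 16))) = -15*(151/68 - 81/(1/(370/21))) = -15*(151/68 - 81/21/370) = -15*(151/68 - 81*370/21) = -15*(151/68 - 9990/7) = -15*(-678263/476) = 10173945/476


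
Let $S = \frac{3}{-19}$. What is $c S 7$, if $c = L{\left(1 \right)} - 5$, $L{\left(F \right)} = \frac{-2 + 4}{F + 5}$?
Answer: $\frac{98}{19} \approx 5.1579$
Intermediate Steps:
$L{\left(F \right)} = \frac{2}{5 + F}$
$c = - \frac{14}{3}$ ($c = \frac{2}{5 + 1} - 5 = \frac{2}{6} - 5 = 2 \cdot \frac{1}{6} - 5 = \frac{1}{3} - 5 = - \frac{14}{3} \approx -4.6667$)
$S = - \frac{3}{19}$ ($S = 3 \left(- \frac{1}{19}\right) = - \frac{3}{19} \approx -0.15789$)
$c S 7 = \left(- \frac{14}{3}\right) \left(- \frac{3}{19}\right) 7 = \frac{14}{19} \cdot 7 = \frac{98}{19}$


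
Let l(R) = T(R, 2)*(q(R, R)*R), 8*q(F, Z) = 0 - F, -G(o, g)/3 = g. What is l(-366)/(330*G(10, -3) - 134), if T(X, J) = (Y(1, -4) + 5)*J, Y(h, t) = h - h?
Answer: -167445/2836 ≈ -59.043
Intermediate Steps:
G(o, g) = -3*g
Y(h, t) = 0
q(F, Z) = -F/8 (q(F, Z) = (0 - F)/8 = (-F)/8 = -F/8)
T(X, J) = 5*J (T(X, J) = (0 + 5)*J = 5*J)
l(R) = -5*R**2/4 (l(R) = (5*2)*((-R/8)*R) = 10*(-R**2/8) = -5*R**2/4)
l(-366)/(330*G(10, -3) - 134) = (-5/4*(-366)**2)/(330*(-3*(-3)) - 134) = (-5/4*133956)/(330*9 - 134) = -167445/(2970 - 134) = -167445/2836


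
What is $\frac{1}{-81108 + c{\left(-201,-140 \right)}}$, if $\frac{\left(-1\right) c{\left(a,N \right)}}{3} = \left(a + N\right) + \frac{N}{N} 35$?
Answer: $- \frac{1}{80190} \approx -1.247 \cdot 10^{-5}$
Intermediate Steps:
$c{\left(a,N \right)} = -105 - 3 N - 3 a$ ($c{\left(a,N \right)} = - 3 \left(\left(a + N\right) + \frac{N}{N} 35\right) = - 3 \left(\left(N + a\right) + 1 \cdot 35\right) = - 3 \left(\left(N + a\right) + 35\right) = - 3 \left(35 + N + a\right) = -105 - 3 N - 3 a$)
$\frac{1}{-81108 + c{\left(-201,-140 \right)}} = \frac{1}{-81108 - -918} = \frac{1}{-81108 + \left(-105 + 420 + 603\right)} = \frac{1}{-81108 + 918} = \frac{1}{-80190} = - \frac{1}{80190}$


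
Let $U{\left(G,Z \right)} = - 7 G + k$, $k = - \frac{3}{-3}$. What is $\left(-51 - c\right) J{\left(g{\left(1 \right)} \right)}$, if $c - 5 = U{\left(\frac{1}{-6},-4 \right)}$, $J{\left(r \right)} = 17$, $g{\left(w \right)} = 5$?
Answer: $- \frac{5933}{6} \approx -988.83$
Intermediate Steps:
$k = 1$ ($k = \left(-3\right) \left(- \frac{1}{3}\right) = 1$)
$U{\left(G,Z \right)} = 1 - 7 G$ ($U{\left(G,Z \right)} = - 7 G + 1 = 1 - 7 G$)
$c = \frac{43}{6}$ ($c = 5 - \left(-1 + \frac{7}{-6}\right) = 5 + \left(1 - - \frac{7}{6}\right) = 5 + \left(1 + \frac{7}{6}\right) = 5 + \frac{13}{6} = \frac{43}{6} \approx 7.1667$)
$\left(-51 - c\right) J{\left(g{\left(1 \right)} \right)} = \left(-51 - \frac{43}{6}\right) 17 = \left(- \frac{349}{6}\right) 17 = - \frac{5933}{6}$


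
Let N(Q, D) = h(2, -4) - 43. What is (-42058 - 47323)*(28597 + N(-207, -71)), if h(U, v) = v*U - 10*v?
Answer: -2555045266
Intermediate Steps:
h(U, v) = -10*v + U*v (h(U, v) = U*v - 10*v = -10*v + U*v)
N(Q, D) = -11 (N(Q, D) = -4*(-10 + 2) - 43 = -4*(-8) - 43 = 32 - 43 = -11)
(-42058 - 47323)*(28597 + N(-207, -71)) = (-42058 - 47323)*(28597 - 11) = -89381*28586 = -2555045266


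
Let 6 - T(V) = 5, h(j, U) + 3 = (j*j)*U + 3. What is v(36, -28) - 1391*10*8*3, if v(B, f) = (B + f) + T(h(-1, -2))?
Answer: -333831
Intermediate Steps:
h(j, U) = U*j**2 (h(j, U) = -3 + ((j*j)*U + 3) = -3 + (j**2*U + 3) = -3 + (U*j**2 + 3) = -3 + (3 + U*j**2) = U*j**2)
T(V) = 1 (T(V) = 6 - 1*5 = 6 - 5 = 1)
v(B, f) = 1 + B + f (v(B, f) = (B + f) + 1 = 1 + B + f)
v(36, -28) - 1391*10*8*3 = (1 + 36 - 28) - 1391*10*8*3 = 9 - 111280*3 = 9 - 1391*240 = 9 - 333840 = -333831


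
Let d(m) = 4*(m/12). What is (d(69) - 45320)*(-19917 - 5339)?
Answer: 1144021032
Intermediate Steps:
d(m) = m/3 (d(m) = 4*(m*(1/12)) = 4*(m/12) = m/3)
(d(69) - 45320)*(-19917 - 5339) = ((⅓)*69 - 45320)*(-19917 - 5339) = (23 - 45320)*(-25256) = -45297*(-25256) = 1144021032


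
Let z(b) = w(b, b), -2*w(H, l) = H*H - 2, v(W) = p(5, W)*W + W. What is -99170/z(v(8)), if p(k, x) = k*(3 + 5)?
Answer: 99170/53791 ≈ 1.8436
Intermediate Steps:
p(k, x) = 8*k (p(k, x) = k*8 = 8*k)
v(W) = 41*W (v(W) = (8*5)*W + W = 40*W + W = 41*W)
w(H, l) = 1 - H²/2 (w(H, l) = -(H*H - 2)/2 = -(H² - 2)/2 = -(-2 + H²)/2 = 1 - H²/2)
z(b) = 1 - b²/2
-99170/z(v(8)) = -99170/(1 - (41*8)²/2) = -99170/(1 - ½*328²) = -99170/(1 - ½*107584) = -99170/(1 - 53792) = -99170/(-53791) = -99170*(-1/53791) = 99170/53791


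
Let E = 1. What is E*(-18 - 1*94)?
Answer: -112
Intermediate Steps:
E*(-18 - 1*94) = 1*(-18 - 1*94) = 1*(-18 - 94) = 1*(-112) = -112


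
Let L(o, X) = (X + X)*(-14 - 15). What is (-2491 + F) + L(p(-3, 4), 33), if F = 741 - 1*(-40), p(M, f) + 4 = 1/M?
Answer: -3624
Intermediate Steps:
p(M, f) = -4 + 1/M
L(o, X) = -58*X (L(o, X) = (2*X)*(-29) = -58*X)
F = 781 (F = 741 + 40 = 781)
(-2491 + F) + L(p(-3, 4), 33) = (-2491 + 781) - 58*33 = -1710 - 1914 = -3624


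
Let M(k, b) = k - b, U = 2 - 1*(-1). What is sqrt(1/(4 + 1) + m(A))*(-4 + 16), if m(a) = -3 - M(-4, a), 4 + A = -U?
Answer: 12*I*sqrt(145)/5 ≈ 28.9*I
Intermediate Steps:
U = 3 (U = 2 + 1 = 3)
A = -7 (A = -4 - 1*3 = -4 - 3 = -7)
m(a) = 1 + a (m(a) = -3 - (-4 - a) = -3 + (4 + a) = 1 + a)
sqrt(1/(4 + 1) + m(A))*(-4 + 16) = sqrt(1/(4 + 1) + (1 - 7))*(-4 + 16) = sqrt(1/5 - 6)*12 = sqrt(-29/5)*12 = (I*sqrt(145)/5)*12 = 12*I*sqrt(145)/5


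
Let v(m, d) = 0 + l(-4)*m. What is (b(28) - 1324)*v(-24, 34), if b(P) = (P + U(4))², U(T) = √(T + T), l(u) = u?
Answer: -51072 + 10752*√2 ≈ -35866.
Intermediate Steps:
U(T) = √2*√T (U(T) = √(2*T) = √2*√T)
v(m, d) = -4*m (v(m, d) = 0 - 4*m = -4*m)
b(P) = (P + 2*√2)² (b(P) = (P + √2*√4)² = (P + √2*2)² = (P + 2*√2)²)
(b(28) - 1324)*v(-24, 34) = ((28 + 2*√2)² - 1324)*(-4*(-24)) = (-1324 + (28 + 2*√2)²)*96 = -127104 + 96*(28 + 2*√2)²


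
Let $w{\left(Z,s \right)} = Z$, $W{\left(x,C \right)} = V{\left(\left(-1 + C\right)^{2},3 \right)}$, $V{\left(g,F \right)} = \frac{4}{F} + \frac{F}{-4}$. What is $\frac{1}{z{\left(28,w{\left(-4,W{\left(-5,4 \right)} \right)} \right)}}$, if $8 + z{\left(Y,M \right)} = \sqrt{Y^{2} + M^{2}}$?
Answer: $\frac{1}{92} + \frac{5 \sqrt{2}}{184} \approx 0.049299$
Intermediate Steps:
$V{\left(g,F \right)} = \frac{4}{F} - \frac{F}{4}$ ($V{\left(g,F \right)} = \frac{4}{F} + F \left(- \frac{1}{4}\right) = \frac{4}{F} - \frac{F}{4}$)
$W{\left(x,C \right)} = \frac{7}{12}$ ($W{\left(x,C \right)} = \frac{4}{3} - \frac{3}{4} = \frac{7}{12}$)
$z{\left(Y,M \right)} = -8 + \sqrt{M^{2} + Y^{2}}$ ($z{\left(Y,M \right)} = -8 + \sqrt{Y^{2} + M^{2}} = -8 + \sqrt{M^{2} + Y^{2}}$)
$\frac{1}{z{\left(28,w{\left(-4,W{\left(-5,4 \right)} \right)} \right)}} = \frac{1}{-8 + \sqrt{\left(-4\right)^{2} + 28^{2}}} = \frac{1}{-8 + \sqrt{16 + 784}} = \frac{1}{-8 + \sqrt{800}} = \frac{1}{-8 + 20 \sqrt{2}}$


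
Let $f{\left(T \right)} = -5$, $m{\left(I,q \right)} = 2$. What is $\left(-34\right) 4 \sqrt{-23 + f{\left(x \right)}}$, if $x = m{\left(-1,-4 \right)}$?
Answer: $- 272 i \sqrt{7} \approx - 719.64 i$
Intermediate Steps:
$x = 2$
$\left(-34\right) 4 \sqrt{-23 + f{\left(x \right)}} = \left(-34\right) 4 \sqrt{-23 - 5} = - 136 \sqrt{-28} = - 136 \cdot 2 i \sqrt{7} = - 272 i \sqrt{7}$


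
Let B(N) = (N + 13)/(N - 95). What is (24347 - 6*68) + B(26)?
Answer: 550584/23 ≈ 23938.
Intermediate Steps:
B(N) = (13 + N)/(-95 + N)
(24347 - 6*68) + B(26) = (24347 - 6*68) + (13 + 26)/(-95 + 26) = (24347 - 408) + 39/(-69) = 23939 - 1/69*39 = 23939 - 13/23 = 550584/23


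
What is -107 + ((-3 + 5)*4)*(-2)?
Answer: -123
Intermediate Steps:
-107 + ((-3 + 5)*4)*(-2) = -107 + (2*4)*(-2) = -107 + 8*(-2) = -107 - 16 = -123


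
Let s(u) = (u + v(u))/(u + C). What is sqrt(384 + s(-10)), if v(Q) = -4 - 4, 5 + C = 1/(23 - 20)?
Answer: 5*sqrt(7458)/22 ≈ 19.627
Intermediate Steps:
C = -14/3 (C = -5 + 1/(23 - 20) = -5 + 1/3 = -14/3 ≈ -4.6667)
v(Q) = -8
s(u) = (-8 + u)/(-14/3 + u) (s(u) = (u - 8)/(u - 14/3) = (-8 + u)/(-14/3 + u))
sqrt(384 + s(-10)) = sqrt(384 + 3*(-8 - 10)/(-14 + 3*(-10))) = sqrt(384 + 3*(-18)/(-14 - 30)) = sqrt(384 + 3*(-18)/(-44)) = sqrt(384 + 3*(-1/44)*(-18)) = sqrt(384 + 27/22) = sqrt(8475/22) = 5*sqrt(7458)/22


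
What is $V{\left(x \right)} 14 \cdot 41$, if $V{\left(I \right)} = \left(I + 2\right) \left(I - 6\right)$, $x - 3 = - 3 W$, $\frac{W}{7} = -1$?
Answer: $268632$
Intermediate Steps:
$W = -7$ ($W = 7 \left(-1\right) = -7$)
$x = 24$ ($x = 3 - -21 = 3 + 21 = 24$)
$V{\left(I \right)} = \left(-6 + I\right) \left(2 + I\right)$ ($V{\left(I \right)} = \left(2 + I\right) \left(-6 + I\right) = \left(-6 + I\right) \left(2 + I\right)$)
$V{\left(x \right)} 14 \cdot 41 = \left(-12 + 24^{2} - 96\right) 14 \cdot 41 = \left(-12 + 576 - 96\right) 14 \cdot 41 = 468 \cdot 14 \cdot 41 = 6552 \cdot 41 = 268632$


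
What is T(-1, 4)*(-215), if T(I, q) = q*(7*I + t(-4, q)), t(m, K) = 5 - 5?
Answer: 6020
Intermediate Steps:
t(m, K) = 0
T(I, q) = 7*I*q (T(I, q) = q*(7*I + 0) = q*(7*I) = 7*I*q)
T(-1, 4)*(-215) = (7*(-1)*4)*(-215) = -28*(-215) = 6020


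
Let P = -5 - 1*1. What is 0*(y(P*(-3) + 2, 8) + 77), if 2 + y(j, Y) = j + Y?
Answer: 0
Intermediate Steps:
P = -6 (P = -5 - 1 = -6)
y(j, Y) = -2 + Y + j (y(j, Y) = -2 + (j + Y) = -2 + (Y + j) = -2 + Y + j)
0*(y(P*(-3) + 2, 8) + 77) = 0*((-2 + 8 + (-6*(-3) + 2)) + 77) = 0*((-2 + 8 + (18 + 2)) + 77) = 0*((-2 + 8 + 20) + 77) = 0*(26 + 77) = 0*103 = 0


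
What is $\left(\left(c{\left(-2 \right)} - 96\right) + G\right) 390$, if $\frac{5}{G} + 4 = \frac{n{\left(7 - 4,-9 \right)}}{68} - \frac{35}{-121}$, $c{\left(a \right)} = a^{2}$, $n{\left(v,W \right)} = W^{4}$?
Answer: $- \frac{27372917520}{763349} \approx -35859.0$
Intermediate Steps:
$G = \frac{41140}{763349}$ ($G = \frac{5}{-4 - \left(- \frac{35}{121} - \frac{\left(-9\right)^{4}}{68}\right)} = \frac{5}{-4 + \left(6561 \cdot \frac{1}{68} - - \frac{35}{121}\right)} = \frac{5}{-4 + \left(\frac{6561}{68} + \frac{35}{121}\right)} = \frac{5}{-4 + \frac{796261}{8228}} = \frac{5}{\frac{763349}{8228}} = 5 \cdot \frac{8228}{763349} = \frac{41140}{763349} \approx 0.053894$)
$\left(\left(c{\left(-2 \right)} - 96\right) + G\right) 390 = \left(\left(\left(-2\right)^{2} - 96\right) + \frac{41140}{763349}\right) 390 = \left(\left(4 - 96\right) + \frac{41140}{763349}\right) 390 = \left(-92 + \frac{41140}{763349}\right) 390 = \left(- \frac{70186968}{763349}\right) 390 = - \frac{27372917520}{763349}$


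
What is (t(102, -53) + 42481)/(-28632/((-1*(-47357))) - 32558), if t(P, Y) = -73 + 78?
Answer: -1006004751/770938919 ≈ -1.3049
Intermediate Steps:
t(P, Y) = 5
(t(102, -53) + 42481)/(-28632/((-1*(-47357))) - 32558) = (5 + 42481)/(-28632/((-1*(-47357))) - 32558) = 42486/(-28632/47357 - 32558) = 42486/(-1541877838/47357) = 42486*(-47357/1541877838) = -1006004751/770938919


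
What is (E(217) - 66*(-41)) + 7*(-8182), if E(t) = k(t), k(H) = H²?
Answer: -7479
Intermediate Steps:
E(t) = t²
(E(217) - 66*(-41)) + 7*(-8182) = (217² - 66*(-41)) + 7*(-8182) = (47089 + 2706) - 57274 = 49795 - 57274 = -7479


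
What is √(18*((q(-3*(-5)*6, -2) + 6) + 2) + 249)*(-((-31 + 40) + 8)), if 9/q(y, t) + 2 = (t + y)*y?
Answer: -272*√24062802/3959 ≈ -337.02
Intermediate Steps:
q(y, t) = 9/(-2 + y*(t + y)) (q(y, t) = 9/(-2 + (t + y)*y) = 9/(-2 + y*(t + y)))
√(18*((q(-3*(-5)*6, -2) + 6) + 2) + 249)*(-((-31 + 40) + 8)) = √(18*((9/(-2 + (-3*(-5)*6)² - 2*(-3*(-5))*6) + 6) + 2) + 249)*(-((-31 + 40) + 8)) = √(18*((9/(-2 + (15*6)² - 30*6) + 6) + 2) + 249)*(-(9 + 8)) = √(18*((9/(-2 + 90² - 2*90) + 6) + 2) + 249)*(-1*17) = √(18*((9/(-2 + 8100 - 180) + 6) + 2) + 249)*(-17) = √(18*((9/7918 + 6) + 2) + 249)*(-17) = √(18*(47517/7918 + 2) + 249)*(-17) = √(18*(63353/7918) + 249)*(-17) = √(570177/3959 + 249)*(-17) = √(1555968/3959)*(-17) = (16*√24062802/3959)*(-17) = -272*√24062802/3959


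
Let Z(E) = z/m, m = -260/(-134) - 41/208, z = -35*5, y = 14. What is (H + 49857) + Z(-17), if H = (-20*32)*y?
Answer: 991072021/24293 ≈ 40797.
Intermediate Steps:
z = -175
m = 24293/13936 (m = -260*(-1/134) - 41*1/208 = 130/67 - 41/208 = 24293/13936 ≈ 1.7432)
H = -8960 (H = -20*32*14 = -640*14 = -8960)
Z(E) = -2438800/24293 (Z(E) = -175/24293/13936 = -175*13936/24293 = -2438800/24293)
(H + 49857) + Z(-17) = (-8960 + 49857) - 2438800/24293 = 40897 - 2438800/24293 = 991072021/24293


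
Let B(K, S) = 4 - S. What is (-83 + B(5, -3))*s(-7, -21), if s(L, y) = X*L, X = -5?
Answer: -2660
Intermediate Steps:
s(L, y) = -5*L
(-83 + B(5, -3))*s(-7, -21) = (-83 + (4 - 1*(-3)))*(-5*(-7)) = (-83 + (4 + 3))*35 = (-83 + 7)*35 = -76*35 = -2660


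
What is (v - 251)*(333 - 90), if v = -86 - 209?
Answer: -132678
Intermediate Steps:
v = -295
(v - 251)*(333 - 90) = (-295 - 251)*(333 - 90) = -546*243 = -132678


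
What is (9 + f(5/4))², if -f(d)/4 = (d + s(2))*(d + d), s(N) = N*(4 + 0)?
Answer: 27889/4 ≈ 6972.3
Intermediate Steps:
s(N) = 4*N (s(N) = N*4 = 4*N)
f(d) = -8*d*(8 + d) (f(d) = -4*(d + 4*2)*(d + d) = -4*(d + 8)*2*d = -4*(8 + d)*2*d = -8*d*(8 + d))
(9 + f(5/4))² = (9 - 8*5/4*(8 + 5/4))² = (9 - 8*5/4*37/4)² = (9 - 185/2)² = (-167/2)² = 27889/4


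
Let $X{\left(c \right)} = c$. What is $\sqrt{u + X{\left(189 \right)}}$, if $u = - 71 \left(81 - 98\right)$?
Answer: $2 \sqrt{349} \approx 37.363$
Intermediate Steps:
$u = 1207$ ($u = \left(-71\right) \left(-17\right) = 1207$)
$\sqrt{u + X{\left(189 \right)}} = \sqrt{1207 + 189} = \sqrt{1396} = 2 \sqrt{349}$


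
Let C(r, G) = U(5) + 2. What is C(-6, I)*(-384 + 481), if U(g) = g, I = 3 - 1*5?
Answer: 679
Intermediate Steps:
I = -2 (I = 3 - 5 = -2)
C(r, G) = 7 (C(r, G) = 5 + 2 = 7)
C(-6, I)*(-384 + 481) = 7*(-384 + 481) = 7*97 = 679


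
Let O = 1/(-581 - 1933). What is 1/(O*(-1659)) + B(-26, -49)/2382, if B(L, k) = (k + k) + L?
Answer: 963772/658623 ≈ 1.4633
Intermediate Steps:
O = -1/2514 (O = 1/(-2514) = -1/2514 ≈ -0.00039777)
B(L, k) = L + 2*k (B(L, k) = 2*k + L = L + 2*k)
1/(O*(-1659)) + B(-26, -49)/2382 = 1/(-1/2514*(-1659)) + (-26 + 2*(-49))/2382 = -2514*(-1/1659) + (-26 - 98)*(1/2382) = 838/553 - 124*1/2382 = 838/553 - 62/1191 = 963772/658623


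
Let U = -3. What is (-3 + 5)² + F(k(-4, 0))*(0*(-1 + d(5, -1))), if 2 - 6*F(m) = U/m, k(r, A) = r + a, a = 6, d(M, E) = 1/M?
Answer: 4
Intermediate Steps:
k(r, A) = 6 + r (k(r, A) = r + 6 = 6 + r)
F(m) = ⅓ + 1/(2*m) (F(m) = ⅓ - (-1)/(2*m) = ⅓ + 1/(2*m))
(-3 + 5)² + F(k(-4, 0))*(0*(-1 + d(5, -1))) = (-3 + 5)² + ((3 + 2*(6 - 4))/(6*(6 - 4)))*(0*(-1 + 1/5)) = 2² + ((⅙)*(3 + 2*2)/2)*(0*(-1 + ⅕)) = 4 + ((⅙)*(½)*(3 + 4))*(0*(-⅘)) = 4 + ((⅙)*(½)*7)*0 = 4 + (7/12)*0 = 4 + 0 = 4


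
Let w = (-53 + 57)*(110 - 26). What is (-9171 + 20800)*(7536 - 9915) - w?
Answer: -27665727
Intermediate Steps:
w = 336 (w = 4*84 = 336)
(-9171 + 20800)*(7536 - 9915) - w = (-9171 + 20800)*(7536 - 9915) - 1*336 = 11629*(-2379) - 336 = -27665391 - 336 = -27665727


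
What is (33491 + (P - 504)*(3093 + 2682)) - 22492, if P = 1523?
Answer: 5895724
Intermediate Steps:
(33491 + (P - 504)*(3093 + 2682)) - 22492 = (33491 + (1523 - 504)*(3093 + 2682)) - 22492 = (33491 + 1019*5775) - 22492 = (33491 + 5884725) - 22492 = 5918216 - 22492 = 5895724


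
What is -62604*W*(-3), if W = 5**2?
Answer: 4695300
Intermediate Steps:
W = 25
-62604*W*(-3) = -62604*25*(-3) = -62604*(-75) = -94*(-49950) = 4695300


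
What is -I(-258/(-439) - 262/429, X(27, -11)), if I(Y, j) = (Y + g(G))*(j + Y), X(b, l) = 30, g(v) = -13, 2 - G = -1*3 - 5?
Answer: 13846604022566/35468565561 ≈ 390.39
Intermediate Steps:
G = 10 (G = 2 - (-1*3 - 5) = 2 - (-3 - 5) = 2 - 1*(-8) = 2 + 8 = 10)
I(Y, j) = (-13 + Y)*(Y + j) (I(Y, j) = (Y - 13)*(j + Y) = (-13 + Y)*(Y + j))
-I(-258/(-439) - 262/429, X(27, -11)) = -((-258/(-439) - 262/429)² - 13*(-258/(-439) - 262/429) - 13*30 + (-258/(-439) - 262/429)*30) = -((-258*(-1/439) - 262*1/429)² - 13*(-258*(-1/439) - 262*1/429) - 390 + (-258*(-1/439) - 262*1/429)*30) = -((258/439 - 262/429)² - 13*(258/439 - 262/429) - 390 + (258/439 - 262/429)*30) = -((-4336/188331)² - 13*(-4336/188331) - 390 - 4336/188331*30) = -(18800896/35468565561 + 4336/14487 - 390 - 43360/62777) = -1*(-13846604022566/35468565561) = 13846604022566/35468565561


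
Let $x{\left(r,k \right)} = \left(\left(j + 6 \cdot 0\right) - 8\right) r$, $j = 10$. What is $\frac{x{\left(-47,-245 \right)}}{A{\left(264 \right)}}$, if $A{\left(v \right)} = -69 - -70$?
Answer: $-94$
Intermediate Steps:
$x{\left(r,k \right)} = 2 r$ ($x{\left(r,k \right)} = \left(\left(10 + 6 \cdot 0\right) - 8\right) r = \left(\left(10 + 0\right) - 8\right) r = \left(10 - 8\right) r = 2 r$)
$A{\left(v \right)} = 1$ ($A{\left(v \right)} = -69 + 70 = 1$)
$\frac{x{\left(-47,-245 \right)}}{A{\left(264 \right)}} = \frac{2 \left(-47\right)}{1} = \left(-94\right) 1 = -94$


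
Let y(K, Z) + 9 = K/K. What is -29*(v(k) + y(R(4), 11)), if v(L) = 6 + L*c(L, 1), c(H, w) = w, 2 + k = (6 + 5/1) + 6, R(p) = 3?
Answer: -377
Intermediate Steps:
y(K, Z) = -8 (y(K, Z) = -9 + K/K = -9 + 1 = -8)
k = 15 (k = -2 + ((6 + 5/1) + 6) = -2 + ((6 + 5*1) + 6) = -2 + ((6 + 5) + 6) = -2 + (11 + 6) = -2 + 17 = 15)
v(L) = 6 + L (v(L) = 6 + L*1 = 6 + L)
-29*(v(k) + y(R(4), 11)) = -29*((6 + 15) - 8) = -29*(21 - 8) = -29*13 = -377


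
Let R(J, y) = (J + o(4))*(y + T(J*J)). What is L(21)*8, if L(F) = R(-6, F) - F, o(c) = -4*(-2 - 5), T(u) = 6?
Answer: 4584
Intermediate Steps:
o(c) = 28 (o(c) = -4*(-7) = 28)
R(J, y) = (6 + y)*(28 + J) (R(J, y) = (J + 28)*(y + 6) = (28 + J)*(6 + y) = (6 + y)*(28 + J))
L(F) = 132 + 21*F (L(F) = (168 + 6*(-6) + 28*F - 6*F) - F = (168 - 36 + 28*F - 6*F) - F = (132 + 22*F) - F = 132 + 21*F)
L(21)*8 = (132 + 21*21)*8 = (132 + 441)*8 = 573*8 = 4584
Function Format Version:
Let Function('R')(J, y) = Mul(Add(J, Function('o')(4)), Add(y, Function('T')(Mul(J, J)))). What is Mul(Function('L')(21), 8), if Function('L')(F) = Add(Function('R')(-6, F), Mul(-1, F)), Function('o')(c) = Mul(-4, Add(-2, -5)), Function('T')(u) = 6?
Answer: 4584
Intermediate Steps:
Function('o')(c) = 28 (Function('o')(c) = Mul(-4, -7) = 28)
Function('R')(J, y) = Mul(Add(6, y), Add(28, J)) (Function('R')(J, y) = Mul(Add(J, 28), Add(y, 6)) = Mul(Add(28, J), Add(6, y)) = Mul(Add(6, y), Add(28, J)))
Function('L')(F) = Add(132, Mul(21, F)) (Function('L')(F) = Add(Add(168, Mul(6, -6), Mul(28, F), Mul(-6, F)), Mul(-1, F)) = Add(Add(168, -36, Mul(28, F), Mul(-6, F)), Mul(-1, F)) = Add(Add(132, Mul(22, F)), Mul(-1, F)) = Add(132, Mul(21, F)))
Mul(Function('L')(21), 8) = Mul(Add(132, Mul(21, 21)), 8) = Mul(Add(132, 441), 8) = Mul(573, 8) = 4584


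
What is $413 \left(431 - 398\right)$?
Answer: $13629$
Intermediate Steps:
$413 \left(431 - 398\right) = 413 \cdot 33 = 13629$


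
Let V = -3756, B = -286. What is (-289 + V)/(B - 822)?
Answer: 4045/1108 ≈ 3.6507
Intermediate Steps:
(-289 + V)/(B - 822) = (-289 - 3756)/(-286 - 822) = -4045/(-1108) = -4045*(-1/1108) = 4045/1108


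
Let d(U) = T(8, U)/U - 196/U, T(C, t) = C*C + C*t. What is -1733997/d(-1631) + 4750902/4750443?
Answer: -1492766501268449/6956759860 ≈ -2.1458e+5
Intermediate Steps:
T(C, t) = C**2 + C*t
d(U) = -196/U + (64 + 8*U)/U (d(U) = (8*(8 + U))/U - 196/U = (64 + 8*U)/U - 196/U = -196/U + (64 + 8*U)/U)
-1733997/d(-1631) + 4750902/4750443 = -1733997/(8 - 132/(-1631)) + 4750902/4750443 = -1733997/(8 - 132*(-1/1631)) + 4750902*(1/4750443) = -1733997/(8 + 132/1631) + 527878/527827 = -1733997/13180/1631 + 527878/527827 = -1733997*1631/13180 + 527878/527827 = -2828149107/13180 + 527878/527827 = -1492766501268449/6956759860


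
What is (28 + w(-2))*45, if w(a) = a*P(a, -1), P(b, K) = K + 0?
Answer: 1350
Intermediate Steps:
P(b, K) = K
w(a) = -a (w(a) = a*(-1) = -a)
(28 + w(-2))*45 = (28 - 1*(-2))*45 = (28 + 2)*45 = 30*45 = 1350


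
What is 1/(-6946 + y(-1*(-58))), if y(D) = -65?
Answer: -1/7011 ≈ -0.00014263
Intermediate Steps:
1/(-6946 + y(-1*(-58))) = 1/(-6946 - 65) = 1/(-7011) = -1/7011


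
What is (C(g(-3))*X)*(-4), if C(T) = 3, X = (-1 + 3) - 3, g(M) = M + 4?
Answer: 12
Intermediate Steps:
g(M) = 4 + M
X = -1 (X = 2 - 3 = -1)
(C(g(-3))*X)*(-4) = (3*(-1))*(-4) = -3*(-4) = 12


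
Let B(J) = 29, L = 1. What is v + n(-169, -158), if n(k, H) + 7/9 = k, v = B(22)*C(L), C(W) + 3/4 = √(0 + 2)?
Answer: -6895/36 + 29*√2 ≈ -150.52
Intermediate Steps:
C(W) = -¾ + √2 (C(W) = -¾ + √(0 + 2) = -¾ + √2)
v = -87/4 + 29*√2 (v = 29*(-¾ + √2) = -87/4 + 29*√2 ≈ 19.262)
n(k, H) = -7/9 + k
v + n(-169, -158) = (-87/4 + 29*√2) + (-7/9 - 169) = (-87/4 + 29*√2) - 1528/9 = -6895/36 + 29*√2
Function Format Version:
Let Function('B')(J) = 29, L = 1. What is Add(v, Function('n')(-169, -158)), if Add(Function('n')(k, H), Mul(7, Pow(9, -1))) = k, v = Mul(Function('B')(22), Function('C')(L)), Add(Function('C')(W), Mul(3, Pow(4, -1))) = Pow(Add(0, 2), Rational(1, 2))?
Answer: Add(Rational(-6895, 36), Mul(29, Pow(2, Rational(1, 2)))) ≈ -150.52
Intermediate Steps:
Function('C')(W) = Add(Rational(-3, 4), Pow(2, Rational(1, 2))) (Function('C')(W) = Add(Rational(-3, 4), Pow(Add(0, 2), Rational(1, 2))) = Add(Rational(-3, 4), Pow(2, Rational(1, 2))))
v = Add(Rational(-87, 4), Mul(29, Pow(2, Rational(1, 2)))) (v = Mul(29, Add(Rational(-3, 4), Pow(2, Rational(1, 2)))) = Add(Rational(-87, 4), Mul(29, Pow(2, Rational(1, 2)))) ≈ 19.262)
Function('n')(k, H) = Add(Rational(-7, 9), k)
Add(v, Function('n')(-169, -158)) = Add(Add(Rational(-87, 4), Mul(29, Pow(2, Rational(1, 2)))), Add(Rational(-7, 9), -169)) = Add(Add(Rational(-87, 4), Mul(29, Pow(2, Rational(1, 2)))), Rational(-1528, 9)) = Add(Rational(-6895, 36), Mul(29, Pow(2, Rational(1, 2))))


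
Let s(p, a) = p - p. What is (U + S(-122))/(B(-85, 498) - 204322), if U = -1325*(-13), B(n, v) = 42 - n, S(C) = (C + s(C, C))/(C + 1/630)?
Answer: -264794627/3138844701 ≈ -0.084360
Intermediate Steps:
s(p, a) = 0
S(C) = C/(1/630 + C) (S(C) = (C + 0)/(C + 1/630) = C/(C + 1/630) = C/(1/630 + C))
U = 17225
(U + S(-122))/(B(-85, 498) - 204322) = (17225 + 630*(-122)/(1 + 630*(-122)))/((42 - 1*(-85)) - 204322) = (17225 + 630*(-122)/(1 - 76860))/((42 + 85) - 204322) = (17225 + 630*(-122)/(-76859))/(127 - 204322) = (17225 + 630*(-122)*(-1/76859))/(-204195) = (17225 + 76860/76859)*(-1/204195) = (1323973135/76859)*(-1/204195) = -264794627/3138844701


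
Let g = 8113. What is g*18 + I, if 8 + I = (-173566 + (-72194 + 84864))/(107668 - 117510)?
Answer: 718674394/4921 ≈ 1.4604e+5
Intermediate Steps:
I = 41080/4921 (I = -8 + (-173566 + (-72194 + 84864))/(107668 - 117510) = -8 + (-173566 + 12670)/(-9842) = -8 - 160896*(-1/9842) = -8 + 80448/4921 = 41080/4921 ≈ 8.3479)
g*18 + I = 8113*18 + 41080/4921 = 146034 + 41080/4921 = 718674394/4921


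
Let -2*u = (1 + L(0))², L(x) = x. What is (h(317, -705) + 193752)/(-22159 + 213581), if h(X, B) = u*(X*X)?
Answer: 287015/382844 ≈ 0.74969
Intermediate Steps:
u = -½ (u = -(1 + 0)²/2 = -½*1² = -½*1 = -½ ≈ -0.50000)
h(X, B) = -X²/2 (h(X, B) = -X*X/2 = -X²/2)
(h(317, -705) + 193752)/(-22159 + 213581) = (-½*317² + 193752)/(-22159 + 213581) = (-½*100489 + 193752)/191422 = (-100489/2 + 193752)*(1/191422) = (287015/2)*(1/191422) = 287015/382844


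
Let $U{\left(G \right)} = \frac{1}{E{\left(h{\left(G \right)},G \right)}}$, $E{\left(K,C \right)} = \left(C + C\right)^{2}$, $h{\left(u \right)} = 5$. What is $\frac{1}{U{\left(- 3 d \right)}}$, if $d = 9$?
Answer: $2916$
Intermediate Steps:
$E{\left(K,C \right)} = 4 C^{2}$ ($E{\left(K,C \right)} = \left(2 C\right)^{2} = 4 C^{2}$)
$U{\left(G \right)} = \frac{1}{4 G^{2}}$
$\frac{1}{U{\left(- 3 d \right)}} = \frac{1}{\frac{1}{4} \cdot \frac{1}{729}} = \frac{1}{\frac{1}{2916}} = 2916$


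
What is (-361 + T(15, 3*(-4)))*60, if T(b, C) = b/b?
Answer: -21600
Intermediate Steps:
T(b, C) = 1
(-361 + T(15, 3*(-4)))*60 = (-361 + 1)*60 = -360*60 = -21600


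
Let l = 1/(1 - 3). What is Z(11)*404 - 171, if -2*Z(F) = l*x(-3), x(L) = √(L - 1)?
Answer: -171 + 202*I ≈ -171.0 + 202.0*I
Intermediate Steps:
x(L) = √(-1 + L)
l = -½ (l = 1/(-2) = -½ ≈ -0.50000)
Z(F) = I/2 (Z(F) = -(-1)*√(-1 - 3)/4 = -(-1)*√(-4)/4 = -(-1)*2*I/4 = -(-1)*I/2 = I/2)
Z(11)*404 - 171 = (I/2)*404 - 171 = 202*I - 171 = -171 + 202*I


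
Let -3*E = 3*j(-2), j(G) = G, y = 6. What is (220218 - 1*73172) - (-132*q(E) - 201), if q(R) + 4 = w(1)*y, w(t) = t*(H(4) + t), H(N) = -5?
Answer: 143551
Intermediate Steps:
E = 2 (E = -(-2) = -⅓*(-6) = 2)
w(t) = t*(-5 + t)
q(R) = -28 (q(R) = -4 + (1*(-5 + 1))*6 = -4 + (1*(-4))*6 = -4 - 4*6 = -4 - 24 = -28)
(220218 - 1*73172) - (-132*q(E) - 201) = (220218 - 1*73172) - (-132*(-28) - 201) = (220218 - 73172) - (3696 - 201) = 147046 - 1*3495 = 147046 - 3495 = 143551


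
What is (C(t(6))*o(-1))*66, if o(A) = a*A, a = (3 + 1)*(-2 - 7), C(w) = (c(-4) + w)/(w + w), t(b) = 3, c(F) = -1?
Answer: 792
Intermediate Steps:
C(w) = (-1 + w)/(2*w) (C(w) = (-1 + w)/(w + w) = (-1 + w)/((2*w)) = (-1 + w)*(1/(2*w)) = (-1 + w)/(2*w))
a = -36 (a = 4*(-9) = -36)
o(A) = -36*A
(C(t(6))*o(-1))*66 = (((½)*(-1 + 3)/3)*(-36*(-1)))*66 = (((½)*(⅓)*2)*36)*66 = ((⅓)*36)*66 = 12*66 = 792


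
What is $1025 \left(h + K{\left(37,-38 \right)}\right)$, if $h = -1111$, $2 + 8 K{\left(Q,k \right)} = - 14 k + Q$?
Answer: $- \frac{8529025}{8} \approx -1.0661 \cdot 10^{6}$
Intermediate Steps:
$K{\left(Q,k \right)} = - \frac{1}{4} - \frac{7 k}{4} + \frac{Q}{8}$ ($K{\left(Q,k \right)} = - \frac{1}{4} + \frac{- 14 k + Q}{8} = - \frac{1}{4} + \frac{Q - 14 k}{8} = - \frac{1}{4} + \left(- \frac{7 k}{4} + \frac{Q}{8}\right) = - \frac{1}{4} - \frac{7 k}{4} + \frac{Q}{8}$)
$1025 \left(h + K{\left(37,-38 \right)}\right) = 1025 \left(-1111 - - \frac{567}{8}\right) = 1025 \left(-1111 + \left(- \frac{1}{4} + \frac{133}{2} + \frac{37}{8}\right)\right) = 1025 \left(-1111 + \frac{567}{8}\right) = 1025 \left(- \frac{8321}{8}\right) = - \frac{8529025}{8}$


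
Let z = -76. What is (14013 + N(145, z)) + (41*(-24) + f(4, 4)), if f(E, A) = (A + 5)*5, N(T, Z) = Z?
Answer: 12998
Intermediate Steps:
f(E, A) = 25 + 5*A (f(E, A) = (5 + A)*5 = 25 + 5*A)
(14013 + N(145, z)) + (41*(-24) + f(4, 4)) = (14013 - 76) + (41*(-24) + (25 + 5*4)) = 13937 + (-984 + (25 + 20)) = 13937 + (-984 + 45) = 13937 - 939 = 12998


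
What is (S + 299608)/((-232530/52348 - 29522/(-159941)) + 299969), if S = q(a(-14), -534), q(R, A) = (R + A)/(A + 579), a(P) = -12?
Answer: 817954499054804/818961601435245 ≈ 0.99877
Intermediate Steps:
q(R, A) = (A + R)/(579 + A)
S = -182/15 (S = (-534 - 12)/(579 - 534) = -546/45 = (1/45)*(-546) = -182/15 ≈ -12.133)
(S + 299608)/((-232530/52348 - 29522/(-159941)) + 299969) = (-182/15 + 299608)/((-232530/52348 - 29522/(-159941)) + 299969) = 4493938/(15*((-232530*1/52348 - 29522*(-1/159941)) + 299969)) = 4493938/(15*((-5055/1138 + 29522/159941) + 299969)) = 4493938/(15*(-774905719/182012858 + 299969)) = 4493938/(15*(54597440095683/182012858)) = (4493938/15)*(182012858/54597440095683) = 817954499054804/818961601435245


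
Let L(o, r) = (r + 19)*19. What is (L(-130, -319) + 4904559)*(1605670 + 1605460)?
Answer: 15730873100670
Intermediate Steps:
L(o, r) = 361 + 19*r (L(o, r) = (19 + r)*19 = 361 + 19*r)
(L(-130, -319) + 4904559)*(1605670 + 1605460) = ((361 + 19*(-319)) + 4904559)*(1605670 + 1605460) = ((361 - 6061) + 4904559)*3211130 = (-5700 + 4904559)*3211130 = 4898859*3211130 = 15730873100670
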